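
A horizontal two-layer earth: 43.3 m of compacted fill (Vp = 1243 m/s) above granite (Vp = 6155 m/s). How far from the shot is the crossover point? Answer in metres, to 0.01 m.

106.28 m

x_cross = 2h·√((V₂+V₁)/(V₂−V₁)).
(V₂+V₁)/(V₂−V₁) = (6155+1243)/(6155−1243) = 1.5061; √ = 1.2272.
x_cross = 2·43.3·1.2272 = 106.28 m.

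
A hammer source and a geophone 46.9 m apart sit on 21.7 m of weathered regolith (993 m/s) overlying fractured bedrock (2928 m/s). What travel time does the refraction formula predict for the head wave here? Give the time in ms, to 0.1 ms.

t = x/V₂ + 2h·√(V₂²−V₁²)/(V₁V₂).
√(V₂²−V₁²) = √(2928²−993²) = 2754.5 m/s; delay term = 2·21.7·2754.5/(993·2928) = 0.04112 s.
t = 46.9/2928 + 0.04112 = 0.05713 s.

57.1 ms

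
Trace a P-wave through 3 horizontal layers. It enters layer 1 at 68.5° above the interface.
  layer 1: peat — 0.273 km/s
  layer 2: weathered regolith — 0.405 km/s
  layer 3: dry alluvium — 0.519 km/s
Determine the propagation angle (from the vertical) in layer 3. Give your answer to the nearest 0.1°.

From the normal: θ₁ = 90° − 68.5° = 21.5°.
Snell's law across each interface conserves sin θ / V, so sin θ_3 = V_3·sin θ₁/V₁.
sin θ_3 = 0.519 × sin 21.5° / 0.273 = 0.6968.
θ_3 = arcsin 0.6968 = 44.17°.

44.2°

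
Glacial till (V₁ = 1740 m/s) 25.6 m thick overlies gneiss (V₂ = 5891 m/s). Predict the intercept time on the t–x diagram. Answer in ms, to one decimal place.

28.1 ms

θ_c = arcsin(V₁/V₂) = arcsin(1740/5891) = 17.18°; cos θ_c = 0.9554.
tᵢ = 2h·cos θ_c / V₁ = 2·25.6·0.9554 / 1740 = 0.02811 s.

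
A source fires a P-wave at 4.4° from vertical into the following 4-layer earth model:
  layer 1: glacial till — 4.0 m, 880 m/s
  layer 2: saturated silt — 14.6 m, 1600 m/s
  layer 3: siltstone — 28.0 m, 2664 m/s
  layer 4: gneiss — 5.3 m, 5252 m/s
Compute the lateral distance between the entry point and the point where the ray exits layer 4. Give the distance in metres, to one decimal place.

Ray parameter p = sin 4.4° / 880 m/s = 8.7181e-05 s/m.
Layer 1: θ = 4.40°; offset = 4.0·tan 4.40° = 0.308 m.
Layer 2: sin θ = p·1600 = 0.1395 → θ = 8.02°; offset = 14.6·tan 8.02° = 2.057 m.
Layer 3: sin θ = p·2664 = 0.2322 → θ = 13.43°; offset = 28.0·tan 13.43° = 6.686 m.
Layer 4: sin θ = p·5252 = 0.4579 → θ = 27.25°; offset = 5.3·tan 27.25° = 2.730 m.
Σ offsets = 11.780 m.

11.8 m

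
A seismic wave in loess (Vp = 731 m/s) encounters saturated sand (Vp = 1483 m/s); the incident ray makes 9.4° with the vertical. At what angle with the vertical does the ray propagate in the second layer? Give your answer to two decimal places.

sin θ₁/V₁ = sin θ₂/V₂ ⇒ sin θ₂ = 1483·sin 9.4°/731 = 1483·0.1633/731 = 0.3313.
θ₂ = arcsin 0.3313 = 19.35° from the normal.

19.35°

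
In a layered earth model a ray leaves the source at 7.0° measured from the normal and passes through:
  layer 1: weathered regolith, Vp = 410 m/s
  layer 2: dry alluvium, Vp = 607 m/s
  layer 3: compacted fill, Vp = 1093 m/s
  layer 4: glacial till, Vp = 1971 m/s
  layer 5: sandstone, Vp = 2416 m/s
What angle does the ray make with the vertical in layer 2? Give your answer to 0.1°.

Snell's law across each interface conserves sin θ / V, so sin θ_2 = V_2·sin θ₁/V₁.
sin θ_2 = 607 × sin 7.0° / 410 = 0.1804.
θ_2 = 10.39° from the vertical.

10.4°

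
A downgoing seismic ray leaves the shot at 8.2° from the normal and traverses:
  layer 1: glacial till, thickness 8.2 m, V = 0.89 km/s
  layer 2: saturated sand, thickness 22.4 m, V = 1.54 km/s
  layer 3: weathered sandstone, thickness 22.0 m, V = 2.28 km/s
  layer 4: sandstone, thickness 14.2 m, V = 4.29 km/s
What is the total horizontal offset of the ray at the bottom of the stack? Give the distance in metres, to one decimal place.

Apply Snell's law at each interface; in layer i the horizontal offset is hᵢ·tan θᵢ.
Layer 1: θ = 8.20°; offset = 8.2·tan 8.20° = 1.182 m.
Layer 2: sin θ = 1.54·sin 8.2°/0.89 = 0.2468, θ = 14.29°; offset = 22.4·tan 14.29° = 5.705 m.
Layer 3: sin θ = 2.28·sin 8.2°/0.89 = 0.3654, θ = 21.43°; offset = 22.0·tan 21.43° = 8.636 m.
Layer 4: sin θ = 4.29·sin 8.2°/0.89 = 0.6875, θ = 43.43°; offset = 14.2·tan 43.43° = 13.444 m.
Total horizontal offset = 28.966 m.

29.0 m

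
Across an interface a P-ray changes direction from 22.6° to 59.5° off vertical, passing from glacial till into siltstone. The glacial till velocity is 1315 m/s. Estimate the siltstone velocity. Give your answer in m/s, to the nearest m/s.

sin 22.6° = 0.3843; sin 59.5° = 0.8616.
V₂ = V₁·(sin θ₂/sin θ₁) = 1315·(0.8616/0.3843) = 2948.36 m/s.

2948 m/s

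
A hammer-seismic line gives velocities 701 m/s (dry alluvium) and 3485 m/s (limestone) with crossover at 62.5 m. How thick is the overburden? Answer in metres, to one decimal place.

h = (x_cross/2)·√((V₂−V₁)/(V₂+V₁)).
(V₂−V₁)/(V₂+V₁) = (3485−701)/(3485+701) = 0.6651; √ = 0.8155.
h = (62.5/2)·0.8155 = 25.49 m.

25.5 m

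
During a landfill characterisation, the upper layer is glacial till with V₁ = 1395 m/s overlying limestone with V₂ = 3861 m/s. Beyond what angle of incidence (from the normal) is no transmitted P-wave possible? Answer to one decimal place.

At critical incidence the refracted ray runs along the interface (θ₂ = 90°), so sin θ_c = V₁/V₂.
θ_c = arcsin(1395/3861) = arcsin 0.3613 = 21.18°.

21.2°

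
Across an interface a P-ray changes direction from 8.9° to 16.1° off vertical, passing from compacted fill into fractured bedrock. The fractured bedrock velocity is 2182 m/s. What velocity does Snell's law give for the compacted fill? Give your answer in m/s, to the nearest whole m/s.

1217 m/s

Snell's law: sin 8.9°/V₁ = sin 16.1°/V₂.
V₁ = V₂·sin 8.9°/sin 16.1° = 2182 × 0.5579 = 1217.31 m/s.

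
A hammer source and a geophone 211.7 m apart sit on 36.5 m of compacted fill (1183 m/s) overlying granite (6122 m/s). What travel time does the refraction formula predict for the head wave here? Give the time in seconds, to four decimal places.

θ_c = arcsin(V₁/V₂) = arcsin(1183/6122) = 11.14°, cos θ_c = 0.9812.
Intercept time tᵢ = 2h cos θ_c / V₁ = 2·36.5·0.9812/1183 = 0.06054 s.
t = x/V₂ + tᵢ = 211.7/6122 + 0.06054 = 0.09512 s.

0.0951 s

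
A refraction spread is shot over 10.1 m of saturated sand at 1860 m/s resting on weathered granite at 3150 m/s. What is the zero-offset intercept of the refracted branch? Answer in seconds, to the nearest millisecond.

0.009 s

tᵢ = 2h·√(V₂²−V₁²)/(V₁V₂).
√(V₂²−V₁²) = √(3150²−1860²) = 2542.2 m/s.
tᵢ = 2·10.1·2542.2/(1860·3150) = 0.00876 s.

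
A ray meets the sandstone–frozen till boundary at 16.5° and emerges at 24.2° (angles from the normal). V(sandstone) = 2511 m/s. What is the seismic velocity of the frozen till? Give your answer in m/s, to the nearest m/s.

sin 16.5° = 0.2840; sin 24.2° = 0.4099.
V₂ = V₁·(sin θ₂/sin θ₁) = 2511·(0.4099/0.2840) = 3624.16 m/s.

3624 m/s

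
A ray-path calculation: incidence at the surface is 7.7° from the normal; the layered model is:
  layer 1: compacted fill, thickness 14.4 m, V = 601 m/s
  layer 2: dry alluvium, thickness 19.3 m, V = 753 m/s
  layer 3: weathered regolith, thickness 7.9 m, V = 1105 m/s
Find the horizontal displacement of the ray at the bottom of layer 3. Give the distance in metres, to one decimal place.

Ray parameter p = sin 7.7° / 601 m/s = 2.2294e-04 s/m.
Layer 1: θ = 7.70°; offset = 14.4·tan 7.70° = 1.947 m.
Layer 2: sin θ = p·753 = 0.1679 → θ = 9.66°; offset = 19.3·tan 9.66° = 3.287 m.
Layer 3: sin θ = p·1105 = 0.2463 → θ = 14.26°; offset = 7.9·tan 14.26° = 2.008 m.
Σ offsets = 7.242 m.

7.2 m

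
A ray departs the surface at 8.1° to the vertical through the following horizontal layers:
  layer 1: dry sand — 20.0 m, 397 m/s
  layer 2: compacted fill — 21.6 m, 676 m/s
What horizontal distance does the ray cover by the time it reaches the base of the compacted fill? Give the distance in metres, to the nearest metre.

8 m

p = sin θ₁/V₁ = sin 8.1°/397 = 3.5491e-04 s/m is conserved through the stack.
Layer 1: θ = 8.10°; offset = 20.0·tan 8.10° = 2.846 m.
Layer 2: sin θ = p·676 = 0.2399 → θ = 13.88°; offset = 21.6·tan 13.88° = 5.338 m.
Σ offsets = 8.185 m.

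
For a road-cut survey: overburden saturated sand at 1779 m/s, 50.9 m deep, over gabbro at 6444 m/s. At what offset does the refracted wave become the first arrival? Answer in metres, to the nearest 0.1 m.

θ_c = arcsin(1779/6444) = 16.03°, so cos θ_c = 0.9611 and tᵢ = 2h cos θ_c/V₁ = 0.0550 s.
At crossover x/V₁ = x/V₂ + tᵢ ⇒ x = tᵢ/(1/V₁ − 1/V₂) = 0.05500/(5.6211e-04 − 1.5518e-04) = 135.16 m.

135.2 m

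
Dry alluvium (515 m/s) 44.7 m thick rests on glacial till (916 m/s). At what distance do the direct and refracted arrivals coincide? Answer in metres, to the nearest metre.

x_cross = 2h·√((V₂+V₁)/(V₂−V₁)).
(V₂+V₁)/(V₂−V₁) = (916+515)/(916−515) = 3.5686; √ = 1.8891.
x_cross = 2·44.7·1.8891 = 168.88 m.

169 m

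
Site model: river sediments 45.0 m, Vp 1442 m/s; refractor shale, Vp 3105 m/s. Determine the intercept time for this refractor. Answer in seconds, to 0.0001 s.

θ_c = arcsin(V₁/V₂) = arcsin(1442/3105) = 27.67°; cos θ_c = 0.8856.
tᵢ = 2h·cos θ_c / V₁ = 2·45.0·0.8856 / 1442 = 0.05527 s.

0.0553 s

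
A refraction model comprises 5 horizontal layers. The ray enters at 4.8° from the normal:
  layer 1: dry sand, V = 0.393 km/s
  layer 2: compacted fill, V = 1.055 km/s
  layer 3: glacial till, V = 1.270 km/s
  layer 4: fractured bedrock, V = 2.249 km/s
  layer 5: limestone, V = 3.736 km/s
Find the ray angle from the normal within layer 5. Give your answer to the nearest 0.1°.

Snell's law across each interface conserves sin θ / V, so sin θ_5 = V_5·sin θ₁/V₁.
sin θ_5 = 3.736 × sin 4.8° / 0.393 = 0.7955.
θ_5 = arcsin 0.7955 = 52.70°.

52.7°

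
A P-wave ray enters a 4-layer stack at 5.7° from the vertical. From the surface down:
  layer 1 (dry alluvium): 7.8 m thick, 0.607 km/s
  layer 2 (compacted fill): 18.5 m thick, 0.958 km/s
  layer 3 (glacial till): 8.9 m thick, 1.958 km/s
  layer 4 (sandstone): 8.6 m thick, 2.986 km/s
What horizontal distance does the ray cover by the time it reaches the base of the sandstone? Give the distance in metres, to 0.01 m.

11.54 m

p = sin θ₁/V₁ = sin 5.7°/0.607 = 1.6362e-01 s/km is conserved through the stack.
Layer 1: θ = 5.70°; offset = 7.8·tan 5.70° = 0.7785 m.
Layer 2: sin θ = p·0.958 = 0.1568 → θ = 9.02°; offset = 18.5·tan 9.02° = 2.9362 m.
Layer 3: sin θ = p·1.958 = 0.3204 → θ = 18.69°; offset = 8.9·tan 18.69° = 3.0100 m.
Layer 4: sin θ = p·2.986 = 0.4886 → θ = 29.25°; offset = 8.6·tan 29.25° = 4.8157 m.
Total horizontal offset = 11.5405 m.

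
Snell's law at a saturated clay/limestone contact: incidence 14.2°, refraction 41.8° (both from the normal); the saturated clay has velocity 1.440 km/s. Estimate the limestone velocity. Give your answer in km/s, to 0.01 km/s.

3.91 km/s

sin 14.2° = 0.2453; sin 41.8° = 0.6665.
V₂ = V₁·(sin θ₂/sin θ₁) = 1.440·(0.6665/0.2453) = 3.91 km/s.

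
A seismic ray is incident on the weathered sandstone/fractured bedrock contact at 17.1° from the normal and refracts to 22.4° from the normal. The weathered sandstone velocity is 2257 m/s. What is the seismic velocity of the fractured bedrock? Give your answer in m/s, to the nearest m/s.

2925 m/s

sin 17.1° = 0.2940; sin 22.4° = 0.3811.
V₂ = V₁·(sin θ₂/sin θ₁) = 2257·(0.3811/0.2940) = 2925.03 m/s.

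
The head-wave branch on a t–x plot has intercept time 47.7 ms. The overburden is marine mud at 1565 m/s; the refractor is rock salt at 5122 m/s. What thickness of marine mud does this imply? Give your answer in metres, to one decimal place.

39.2 m

θ_c = arcsin(1565/5122) = 17.79°; cos θ_c = 0.9522.
tᵢ = 2h cos θ_c/V₁ ⇒ h = tᵢ·V₁/(2 cos θ_c) = 0.0477·1565/(2·0.9522) = 39.20 m.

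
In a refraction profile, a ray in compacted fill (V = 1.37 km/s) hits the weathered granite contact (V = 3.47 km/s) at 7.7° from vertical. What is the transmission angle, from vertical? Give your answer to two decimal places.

sin θ₁/V₁ = sin θ₂/V₂ ⇒ sin θ₂ = 3.47·sin 7.7°/1.37 = 3.47·0.1340/1.37 = 0.3394.
θ₂ = sin⁻¹(0.3394) = 19.84° (from vertical).

19.84°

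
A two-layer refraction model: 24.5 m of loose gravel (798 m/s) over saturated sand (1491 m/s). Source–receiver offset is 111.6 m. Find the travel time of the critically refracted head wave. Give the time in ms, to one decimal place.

θ_c = arcsin(V₁/V₂) = arcsin(798/1491) = 32.36°, cos θ_c = 0.8447.
Intercept time tᵢ = 2h cos θ_c / V₁ = 2·24.5·0.8447/798 = 0.05187 s.
t = x/V₂ + tᵢ = 111.6/1491 + 0.05187 = 0.12672 s.

126.7 ms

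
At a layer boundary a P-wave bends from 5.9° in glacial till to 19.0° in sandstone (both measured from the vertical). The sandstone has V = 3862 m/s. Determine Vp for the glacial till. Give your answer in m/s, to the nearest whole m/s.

1219 m/s

Snell's law: sin 5.9°/V₁ = sin 19.0°/V₂.
V₁ = V₂·sin 5.9°/sin 19.0° = 3862 × 0.3157 = 1219.36 m/s.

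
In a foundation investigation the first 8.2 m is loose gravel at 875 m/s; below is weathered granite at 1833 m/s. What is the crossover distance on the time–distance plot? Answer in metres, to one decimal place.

27.6 m

x_cross = 2h·√((V₂+V₁)/(V₂−V₁)).
(V₂+V₁)/(V₂−V₁) = (1833+875)/(1833−875) = 2.8267; √ = 1.6813.
x_cross = 2·8.2·1.6813 = 27.57 m.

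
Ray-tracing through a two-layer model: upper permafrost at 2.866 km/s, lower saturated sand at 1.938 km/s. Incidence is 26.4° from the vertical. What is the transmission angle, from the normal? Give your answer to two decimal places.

Snell's law: sin θ₂ = (V₂/V₁)·sin θ₁ = (1.938/2.866)·sin 26.4° = 0.3007.
θ₂ = arcsin 0.3007 = 17.50° from the normal.

17.50°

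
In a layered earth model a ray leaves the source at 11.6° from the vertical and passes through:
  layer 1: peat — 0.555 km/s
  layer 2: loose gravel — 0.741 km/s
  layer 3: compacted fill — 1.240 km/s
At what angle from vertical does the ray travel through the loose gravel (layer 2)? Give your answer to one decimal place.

Ray parameter p = sin 11.6° / 0.555 = 3.6230e-01 s/km.
sin θ_2 = p·V_2 = 3.6230e-01 × 0.741 = 0.2685.
θ_2 = 15.57° from the vertical.

15.6°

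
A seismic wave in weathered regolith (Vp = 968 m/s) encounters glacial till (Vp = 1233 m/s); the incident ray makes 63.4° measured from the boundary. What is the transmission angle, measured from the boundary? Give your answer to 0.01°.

55.23°

Convert to the normal: θ₁ = 90° − 63.4° = 26.6°.
sin θ₁/V₁ = sin θ₂/V₂ ⇒ sin θ₂ = 1233·sin 26.6°/968 = 1233·0.4478/968 = 0.5703.
θ₂ = sin⁻¹(0.5703) = 34.77° (from vertical).
From the interface: 90° − 34.77° = 55.23°.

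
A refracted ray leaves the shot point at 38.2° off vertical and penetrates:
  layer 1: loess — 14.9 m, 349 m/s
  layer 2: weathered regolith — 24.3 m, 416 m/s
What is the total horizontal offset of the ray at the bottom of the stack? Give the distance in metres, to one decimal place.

Apply Snell's law at each interface; in layer i the horizontal offset is hᵢ·tan θᵢ.
Layer 1: θ = 38.20°; offset = 14.9·tan 38.20° = 11.725 m.
Layer 2: sin θ = 416·sin 38.2°/349 = 0.7371, θ = 47.49°; offset = 24.3·tan 47.49° = 26.507 m.
Total horizontal offset = 38.232 m.

38.2 m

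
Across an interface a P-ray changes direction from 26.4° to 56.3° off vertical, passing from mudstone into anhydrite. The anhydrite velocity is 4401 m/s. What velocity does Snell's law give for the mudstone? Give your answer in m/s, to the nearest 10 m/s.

2350 m/s

sin 26.4° = 0.4446; sin 56.3° = 0.8320.
V₁ = V₂·(sin θ₁/sin θ₂) = 4401·(0.4446/0.8320) = 2352.10 m/s.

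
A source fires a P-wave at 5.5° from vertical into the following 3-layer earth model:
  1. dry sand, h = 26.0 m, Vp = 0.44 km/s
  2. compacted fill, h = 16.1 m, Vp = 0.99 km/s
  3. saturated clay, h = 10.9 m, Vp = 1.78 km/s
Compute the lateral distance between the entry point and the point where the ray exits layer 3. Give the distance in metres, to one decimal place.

Ray parameter p = sin 5.5° / 0.44 km/s = 2.1783e-01 s/km.
Layer 1: θ = 5.50°; offset = 26.0·tan 5.50° = 2.504 m.
Layer 2: sin θ = p·0.99 = 0.2157 → θ = 12.45°; offset = 16.1·tan 12.45° = 3.556 m.
Layer 3: sin θ = p·1.78 = 0.3877 → θ = 22.81°; offset = 10.9·tan 22.81° = 4.585 m.
Σ offsets = 10.644 m.

10.6 m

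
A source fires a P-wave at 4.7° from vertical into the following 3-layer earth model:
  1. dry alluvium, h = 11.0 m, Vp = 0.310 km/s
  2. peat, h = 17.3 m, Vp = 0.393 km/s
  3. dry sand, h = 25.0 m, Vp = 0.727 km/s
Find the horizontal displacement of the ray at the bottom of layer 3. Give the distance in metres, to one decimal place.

7.6 m

Apply Snell's law at each interface; in layer i the horizontal offset is hᵢ·tan θᵢ.
Layer 1: θ = 4.70°; offset = 11.0·tan 4.70° = 0.904 m.
Layer 2: sin θ = 0.393·sin 4.7°/0.310 = 0.1039, θ = 5.96°; offset = 17.3·tan 5.96° = 1.807 m.
Layer 3: sin θ = 0.727·sin 4.7°/0.310 = 0.1922, θ = 11.08°; offset = 25.0·tan 11.08° = 4.895 m.
Summing the layer offsets gives 7.606 m.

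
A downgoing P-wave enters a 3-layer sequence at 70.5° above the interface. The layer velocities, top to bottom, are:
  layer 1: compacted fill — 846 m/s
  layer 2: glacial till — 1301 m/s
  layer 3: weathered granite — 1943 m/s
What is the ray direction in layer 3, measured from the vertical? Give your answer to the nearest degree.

From the normal: θ₁ = 90° − 70.5° = 19.5°.
Ray parameter p = sin 19.5° / 846 = 3.9457e-04 s/m.
sin θ_3 = p·V_3 = 3.9457e-04 × 1943 = 0.7667.
θ_3 = arcsin 0.7667 = 50.05°.

50°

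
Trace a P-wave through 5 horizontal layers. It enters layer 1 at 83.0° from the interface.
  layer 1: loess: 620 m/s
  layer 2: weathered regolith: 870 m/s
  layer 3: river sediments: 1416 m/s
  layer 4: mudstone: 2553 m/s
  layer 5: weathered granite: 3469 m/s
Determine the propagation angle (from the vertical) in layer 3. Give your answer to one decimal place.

16.2°

From the normal: θ₁ = 90° − 83.0° = 7.0°.
Snell's law across each interface conserves sin θ / V, so sin θ_3 = V_3·sin θ₁/V₁.
sin θ_3 = 1416 × sin 7.0° / 620 = 0.2783.
θ_3 = arcsin 0.2783 = 16.16°.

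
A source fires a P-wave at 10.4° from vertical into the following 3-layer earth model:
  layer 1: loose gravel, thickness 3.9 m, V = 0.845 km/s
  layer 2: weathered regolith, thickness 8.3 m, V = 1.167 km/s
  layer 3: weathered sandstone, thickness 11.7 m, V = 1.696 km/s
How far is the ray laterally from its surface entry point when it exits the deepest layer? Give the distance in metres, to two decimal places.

7.40 m

Ray parameter p = sin 10.4° / 0.845 km/s = 2.1363e-01 s/km.
Layer 1: θ = 10.40°; offset = 3.9·tan 10.40° = 0.7158 m.
Layer 2: sin θ = p·1.167 = 0.2493 → θ = 14.44°; offset = 8.3·tan 14.44° = 2.1367 m.
Layer 3: sin θ = p·1.696 = 0.3623 → θ = 21.24°; offset = 11.7·tan 21.24° = 4.5482 m.
Total horizontal offset = 7.4007 m.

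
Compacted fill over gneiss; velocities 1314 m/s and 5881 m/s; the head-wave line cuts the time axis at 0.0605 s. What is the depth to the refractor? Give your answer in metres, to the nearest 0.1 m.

θ_c = arcsin(1314/5881) = 12.91°; cos θ_c = 0.9747.
tᵢ = 2h cos θ_c/V₁ ⇒ h = tᵢ·V₁/(2 cos θ_c) = 0.0605·1314/(2·0.9747) = 40.78 m.

40.8 m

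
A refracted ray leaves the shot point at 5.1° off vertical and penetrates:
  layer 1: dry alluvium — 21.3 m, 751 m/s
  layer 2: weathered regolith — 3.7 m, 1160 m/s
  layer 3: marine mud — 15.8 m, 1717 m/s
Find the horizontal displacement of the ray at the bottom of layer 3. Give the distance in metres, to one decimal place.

Apply Snell's law at each interface; in layer i the horizontal offset is hᵢ·tan θᵢ.
Layer 1: θ = 5.10°; offset = 21.3·tan 5.10° = 1.901 m.
Layer 2: sin θ = 1160·sin 5.1°/751 = 0.1373, θ = 7.89°; offset = 3.7·tan 7.89° = 0.513 m.
Layer 3: sin θ = 1717·sin 5.1°/751 = 0.2032, θ = 11.73°; offset = 15.8·tan 11.73° = 3.280 m.
Summing the layer offsets gives 5.693 m.

5.7 m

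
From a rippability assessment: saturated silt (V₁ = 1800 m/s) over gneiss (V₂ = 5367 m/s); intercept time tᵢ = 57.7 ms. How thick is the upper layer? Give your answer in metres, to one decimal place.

h = tᵢ·V₁·V₂ / (2·√(V₂²−V₁²)).
√(V₂²−V₁²) = √(5367² − 1800²) = 5056.2 m/s.
h = 0.0577 s × 1800 × 5367 / (2 × 5056.2) = 55.12 m.

55.1 m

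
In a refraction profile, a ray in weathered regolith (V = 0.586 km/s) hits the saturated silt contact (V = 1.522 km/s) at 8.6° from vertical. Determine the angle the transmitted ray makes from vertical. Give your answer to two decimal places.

sin θ₁/V₁ = sin θ₂/V₂ ⇒ sin θ₂ = 1.522·sin 8.6°/0.586 = 1.522·0.1495/0.586 = 0.3884.
θ₂ = arcsin 0.3884 = 22.85° from the normal.

22.85°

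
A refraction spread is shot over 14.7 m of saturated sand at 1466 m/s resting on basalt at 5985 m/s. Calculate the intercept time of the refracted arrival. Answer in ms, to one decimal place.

19.4 ms

tᵢ = 2h·√(V₂²−V₁²)/(V₁V₂).
√(V₂²−V₁²) = √(5985²−1466²) = 5802.7 m/s.
tᵢ = 2·14.7·5802.7/(1466·5985) = 0.01944 s.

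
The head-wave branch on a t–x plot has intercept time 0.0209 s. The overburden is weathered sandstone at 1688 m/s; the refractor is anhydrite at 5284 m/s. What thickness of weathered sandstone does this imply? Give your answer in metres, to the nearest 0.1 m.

h = tᵢ·V₁·V₂ / (2·√(V₂²−V₁²)).
√(V₂²−V₁²) = √(5284² − 1688²) = 5007.1 m/s.
h = 0.0209 s × 1688 × 5284 / (2 × 5007.1) = 18.61 m.

18.6 m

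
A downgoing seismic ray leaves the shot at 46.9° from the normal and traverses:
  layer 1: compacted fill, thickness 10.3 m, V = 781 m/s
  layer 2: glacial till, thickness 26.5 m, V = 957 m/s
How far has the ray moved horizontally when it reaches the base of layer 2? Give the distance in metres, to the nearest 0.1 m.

Ray parameter p = sin 46.9° / 781 m/s = 9.3491e-04 s/m.
Layer 1: θ = 46.90°; offset = 10.3·tan 46.90° = 11.007 m.
Layer 2: sin θ = p·957 = 0.8947 → θ = 63.47°; offset = 26.5·tan 63.47° = 53.083 m.
Total horizontal offset = 64.090 m.

64.1 m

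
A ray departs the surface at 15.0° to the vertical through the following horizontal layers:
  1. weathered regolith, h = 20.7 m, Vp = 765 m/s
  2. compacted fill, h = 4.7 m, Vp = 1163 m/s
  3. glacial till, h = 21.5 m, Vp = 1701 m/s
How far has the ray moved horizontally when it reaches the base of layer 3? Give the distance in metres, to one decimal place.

p = sin θ₁/V₁ = sin 15.0°/765 = 3.3833e-04 s/m is conserved through the stack.
Layer 1: θ = 15.00°; offset = 20.7·tan 15.00° = 5.547 m.
Layer 2: sin θ = p·1163 = 0.3935 → θ = 23.17°; offset = 4.7·tan 23.17° = 2.012 m.
Layer 3: sin θ = p·1701 = 0.5755 → θ = 35.13°; offset = 21.5·tan 35.13° = 15.130 m.
Σ offsets = 22.688 m.

22.7 m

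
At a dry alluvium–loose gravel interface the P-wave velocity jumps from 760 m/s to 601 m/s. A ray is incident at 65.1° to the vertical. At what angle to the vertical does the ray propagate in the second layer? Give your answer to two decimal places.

sin θ₁/V₁ = sin θ₂/V₂ ⇒ sin θ₂ = 601·sin 65.1°/760 = 601·0.9070/760 = 0.7173.
θ₂ = sin⁻¹(0.7173) = 45.83° (from vertical).

45.83°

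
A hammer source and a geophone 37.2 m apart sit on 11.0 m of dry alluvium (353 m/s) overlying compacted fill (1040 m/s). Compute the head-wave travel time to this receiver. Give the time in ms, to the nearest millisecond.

94 ms

θ_c = arcsin(V₁/V₂) = arcsin(353/1040) = 19.84°, cos θ_c = 0.9406.
Intercept time tᵢ = 2h cos θ_c / V₁ = 2·11.0·0.9406/353 = 0.05862 s.
t = x/V₂ + tᵢ = 37.2/1040 + 0.05862 = 0.09439 s.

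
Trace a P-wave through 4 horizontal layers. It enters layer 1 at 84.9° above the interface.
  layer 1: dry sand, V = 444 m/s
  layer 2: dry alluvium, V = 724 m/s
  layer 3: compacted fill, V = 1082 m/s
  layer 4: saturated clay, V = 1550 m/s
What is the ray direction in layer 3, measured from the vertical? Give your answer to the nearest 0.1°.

From the normal: θ₁ = 90° − 84.9° = 5.1°.
Ray parameter p = sin 5.1° / 444 = 2.0021e-04 s/m.
sin θ_3 = p·V_3 = 2.0021e-04 × 1082 = 0.2166.
θ_3 = arcsin 0.2166 = 12.51°.

12.5°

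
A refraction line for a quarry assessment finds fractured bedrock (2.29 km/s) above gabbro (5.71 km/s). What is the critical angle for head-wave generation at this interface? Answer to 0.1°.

23.6°

At critical incidence the refracted ray runs along the interface (θ₂ = 90°), so sin θ_c = V₁/V₂.
θ_c = arcsin(2.29/5.71) = arcsin 0.4011 = 23.64°.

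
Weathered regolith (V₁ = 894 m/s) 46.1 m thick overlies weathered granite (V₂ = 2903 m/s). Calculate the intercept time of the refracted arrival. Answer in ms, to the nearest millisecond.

98 ms

θ_c = arcsin(V₁/V₂) = arcsin(894/2903) = 17.94°; cos θ_c = 0.9514.
tᵢ = 2h·cos θ_c / V₁ = 2·46.1·0.9514 / 894 = 0.09812 s.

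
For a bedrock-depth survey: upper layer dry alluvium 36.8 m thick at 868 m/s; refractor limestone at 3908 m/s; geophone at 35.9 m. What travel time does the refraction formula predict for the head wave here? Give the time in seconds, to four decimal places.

θ_c = arcsin(V₁/V₂) = arcsin(868/3908) = 12.83°, cos θ_c = 0.9750.
Intercept time tᵢ = 2h cos θ_c / V₁ = 2·36.8·0.9750/868 = 0.08267 s.
t = x/V₂ + tᵢ = 35.9/3908 + 0.08267 = 0.09186 s.

0.0919 s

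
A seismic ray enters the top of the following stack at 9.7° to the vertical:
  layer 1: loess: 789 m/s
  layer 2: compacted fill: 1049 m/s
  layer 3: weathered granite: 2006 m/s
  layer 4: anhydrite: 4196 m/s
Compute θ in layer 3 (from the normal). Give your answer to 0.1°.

25.4°

Snell's law across each interface conserves sin θ / V, so sin θ_3 = V_3·sin θ₁/V₁.
sin θ_3 = 2006 × sin 9.7° / 789 = 0.4284.
θ_3 = 25.36° from the vertical.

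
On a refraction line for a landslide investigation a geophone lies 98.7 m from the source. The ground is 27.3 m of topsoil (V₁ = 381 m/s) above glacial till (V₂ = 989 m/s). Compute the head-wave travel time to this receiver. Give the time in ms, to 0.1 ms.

θ_c = arcsin(V₁/V₂) = arcsin(381/989) = 22.66°, cos θ_c = 0.9228.
Intercept time tᵢ = 2h cos θ_c / V₁ = 2·27.3·0.9228/381 = 0.13225 s.
t = x/V₂ + tᵢ = 98.7/989 + 0.13225 = 0.23204 s.

232.0 ms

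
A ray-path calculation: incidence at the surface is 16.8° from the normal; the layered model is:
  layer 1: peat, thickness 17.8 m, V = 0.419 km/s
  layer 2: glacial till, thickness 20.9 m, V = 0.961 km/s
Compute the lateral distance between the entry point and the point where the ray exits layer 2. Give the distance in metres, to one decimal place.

p = sin θ₁/V₁ = sin 16.8°/0.419 = 6.8981e-01 s/km is conserved through the stack.
Layer 1: θ = 16.80°; offset = 17.8·tan 16.80° = 5.374 m.
Layer 2: sin θ = p·0.961 = 0.6629 → θ = 41.52°; offset = 20.9·tan 41.52° = 18.505 m.
Summing the layer offsets gives 23.879 m.

23.9 m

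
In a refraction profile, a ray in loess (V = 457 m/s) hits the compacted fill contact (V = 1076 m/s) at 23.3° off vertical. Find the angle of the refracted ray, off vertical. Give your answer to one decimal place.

sin θ₁/V₁ = sin θ₂/V₂ ⇒ sin θ₂ = 1076·sin 23.3°/457 = 1076·0.3955/457 = 0.9313.
θ₂ = arcsin 0.9313 = 68.64° from the normal.

68.6°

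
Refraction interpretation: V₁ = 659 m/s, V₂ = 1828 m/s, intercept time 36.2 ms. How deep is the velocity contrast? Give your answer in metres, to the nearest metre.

θ_c = arcsin(659/1828) = 21.13°; cos θ_c = 0.9328.
tᵢ = 2h cos θ_c/V₁ ⇒ h = tᵢ·V₁/(2 cos θ_c) = 0.0362·659/(2·0.9328) = 12.79 m.

13 m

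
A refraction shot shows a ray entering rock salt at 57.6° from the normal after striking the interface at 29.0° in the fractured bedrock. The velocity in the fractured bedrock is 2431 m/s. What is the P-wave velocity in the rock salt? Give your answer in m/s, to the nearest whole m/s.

sin 29.0° = 0.4848; sin 57.6° = 0.8443.
V₂ = V₁·(sin θ₂/sin θ₁) = 2431·(0.8443/0.4848) = 4233.75 m/s.

4234 m/s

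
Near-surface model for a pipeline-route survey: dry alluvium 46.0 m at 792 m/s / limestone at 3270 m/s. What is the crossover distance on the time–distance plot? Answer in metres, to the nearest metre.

118 m

x_cross = 2h·√((V₂+V₁)/(V₂−V₁)).
(V₂+V₁)/(V₂−V₁) = (3270+792)/(3270−792) = 1.6392; √ = 1.2803.
x_cross = 2·46.0·1.2803 = 117.79 m.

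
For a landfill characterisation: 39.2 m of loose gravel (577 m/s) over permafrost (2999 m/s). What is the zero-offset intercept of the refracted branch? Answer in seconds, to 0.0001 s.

0.1333 s

tᵢ = 2h·√(V₂²−V₁²)/(V₁V₂).
√(V₂²−V₁²) = √(2999²−577²) = 2943.0 m/s.
tᵢ = 2·39.2·2943.0/(577·2999) = 0.13334 s.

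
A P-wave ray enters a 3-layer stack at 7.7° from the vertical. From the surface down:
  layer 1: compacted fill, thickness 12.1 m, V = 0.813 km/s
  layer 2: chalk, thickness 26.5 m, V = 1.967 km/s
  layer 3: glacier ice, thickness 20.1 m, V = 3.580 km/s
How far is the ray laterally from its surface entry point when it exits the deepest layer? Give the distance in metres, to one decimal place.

Apply Snell's law at each interface; in layer i the horizontal offset is hᵢ·tan θᵢ.
Layer 1: θ = 7.70°; offset = 12.1·tan 7.70° = 1.636 m.
Layer 2: sin θ = 1.967·sin 7.7°/0.813 = 0.3242, θ = 18.92°; offset = 26.5·tan 18.92° = 9.081 m.
Layer 3: sin θ = 3.580·sin 7.7°/0.813 = 0.5900, θ = 36.16°; offset = 20.1·tan 36.16° = 14.688 m.
Total horizontal offset = 25.405 m.

25.4 m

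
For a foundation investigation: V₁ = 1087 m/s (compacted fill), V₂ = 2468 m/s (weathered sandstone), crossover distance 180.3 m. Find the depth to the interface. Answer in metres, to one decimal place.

x_cross = 2h·√((V₂+V₁)/(V₂−V₁)) → h = x_cross / (2·√((V₂+V₁)/(V₂−V₁))).
√((V₂+V₁)/(V₂−V₁)) = √((2468+1087)/(2468−1087)) = 1.6044.
h = 180.3 / (2·1.6044) = 56.19 m.

56.2 m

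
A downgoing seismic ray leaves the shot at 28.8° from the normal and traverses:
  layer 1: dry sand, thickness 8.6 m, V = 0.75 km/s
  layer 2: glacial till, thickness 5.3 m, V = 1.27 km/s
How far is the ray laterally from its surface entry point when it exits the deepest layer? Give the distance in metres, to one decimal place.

12.2 m

Apply Snell's law at each interface; in layer i the horizontal offset is hᵢ·tan θᵢ.
Layer 1: θ = 28.80°; offset = 8.6·tan 28.80° = 4.728 m.
Layer 2: sin θ = 1.27·sin 28.8°/0.75 = 0.8158, θ = 54.66°; offset = 5.3·tan 54.66° = 7.475 m.
Σ offsets = 12.203 m.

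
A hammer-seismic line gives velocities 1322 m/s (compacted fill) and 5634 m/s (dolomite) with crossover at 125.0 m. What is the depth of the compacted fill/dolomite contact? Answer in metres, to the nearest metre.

x_cross = 2h·√((V₂+V₁)/(V₂−V₁)) → h = x_cross / (2·√((V₂+V₁)/(V₂−V₁))).
√((V₂+V₁)/(V₂−V₁)) = √((5634+1322)/(5634−1322)) = 1.2701.
h = 125.0 / (2·1.2701) = 49.21 m.

49 m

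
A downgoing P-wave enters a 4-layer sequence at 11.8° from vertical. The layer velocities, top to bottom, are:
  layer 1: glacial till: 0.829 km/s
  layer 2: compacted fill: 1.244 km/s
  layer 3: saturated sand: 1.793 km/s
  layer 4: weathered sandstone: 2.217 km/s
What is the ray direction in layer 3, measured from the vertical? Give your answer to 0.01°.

26.25°

Ray parameter p = sin 11.8° / 0.829 = 2.4668e-01 s/km.
sin θ_3 = p·V_3 = 2.4668e-01 × 1.793 = 0.4423.
θ_3 = 26.25° from the vertical.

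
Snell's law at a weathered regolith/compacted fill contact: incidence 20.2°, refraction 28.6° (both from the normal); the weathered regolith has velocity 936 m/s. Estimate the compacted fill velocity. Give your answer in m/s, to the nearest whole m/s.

1298 m/s

sin 20.2° = 0.3453; sin 28.6° = 0.4787.
V₂ = V₁·(sin θ₂/sin θ₁) = 936·(0.4787/0.3453) = 1297.59 m/s.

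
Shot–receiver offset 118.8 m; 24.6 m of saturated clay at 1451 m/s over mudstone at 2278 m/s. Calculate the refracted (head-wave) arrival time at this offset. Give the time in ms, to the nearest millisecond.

t = x/V₂ + 2h·√(V₂²−V₁²)/(V₁V₂).
√(V₂²−V₁²) = √(2278²−1451²) = 1756.1 m/s; delay term = 2·24.6·1756.1/(1451·2278) = 0.02614 s.
t = 118.8/2278 + 0.02614 = 0.07829 s.

78 ms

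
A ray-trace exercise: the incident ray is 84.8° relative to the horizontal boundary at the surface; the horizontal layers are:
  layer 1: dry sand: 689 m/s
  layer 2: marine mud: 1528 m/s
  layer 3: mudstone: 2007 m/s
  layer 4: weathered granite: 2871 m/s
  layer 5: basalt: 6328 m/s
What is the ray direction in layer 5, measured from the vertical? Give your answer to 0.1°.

56.3°

From the normal: θ₁ = 90° − 84.8° = 5.2°.
Ray parameter p = sin 5.2° / 689 = 1.3154e-04 s/m.
sin θ_5 = p·V_5 = 1.3154e-04 × 6328 = 0.8324.
θ_5 = arcsin 0.8324 = 56.35°.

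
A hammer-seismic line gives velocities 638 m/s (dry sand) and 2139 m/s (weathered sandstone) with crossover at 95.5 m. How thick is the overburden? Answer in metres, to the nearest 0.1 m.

35.1 m

h = (x_cross/2)·√((V₂−V₁)/(V₂+V₁)).
(V₂−V₁)/(V₂+V₁) = (2139−638)/(2139+638) = 0.5405; √ = 0.7352.
h = (95.5/2)·0.7352 = 35.11 m.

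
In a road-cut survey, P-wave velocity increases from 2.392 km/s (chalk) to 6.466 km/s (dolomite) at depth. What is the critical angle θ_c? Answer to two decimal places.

21.71°

At critical incidence the refracted ray runs along the interface (θ₂ = 90°), so sin θ_c = V₁/V₂.
θ_c = arcsin(2.392/6.466) = arcsin 0.3699 = 21.71°.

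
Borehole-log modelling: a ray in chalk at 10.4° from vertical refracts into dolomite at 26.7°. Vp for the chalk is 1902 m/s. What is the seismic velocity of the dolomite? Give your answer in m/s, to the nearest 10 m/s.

sin 10.4° = 0.1805; sin 26.7° = 0.4493.
V₂ = V₁·(sin θ₂/sin θ₁) = 1902·(0.4493/0.1805) = 4734.15 m/s.

4730 m/s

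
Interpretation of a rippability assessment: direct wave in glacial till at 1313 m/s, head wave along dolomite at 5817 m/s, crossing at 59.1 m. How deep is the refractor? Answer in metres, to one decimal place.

x_cross = 2h·√((V₂+V₁)/(V₂−V₁)) → h = x_cross / (2·√((V₂+V₁)/(V₂−V₁))).
√((V₂+V₁)/(V₂−V₁)) = √((5817+1313)/(5817−1313)) = 1.2582.
h = 59.1 / (2·1.2582) = 23.49 m.

23.5 m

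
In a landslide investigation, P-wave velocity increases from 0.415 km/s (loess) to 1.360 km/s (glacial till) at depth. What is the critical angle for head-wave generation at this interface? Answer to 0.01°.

17.77°

Critical incidence: sin θ_c = V₁/V₂ = 0.415/1.360 = 0.3051.
θ_c = arcsin 0.3051 = 17.77°.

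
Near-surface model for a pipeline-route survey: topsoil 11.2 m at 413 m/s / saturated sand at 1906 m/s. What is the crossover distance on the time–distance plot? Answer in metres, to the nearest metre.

θ_c = arcsin(413/1906) = 12.51°, so cos θ_c = 0.9762 and tᵢ = 2h cos θ_c/V₁ = 0.0529 s.
At crossover x/V₁ = x/V₂ + tᵢ ⇒ x = tᵢ/(1/V₁ − 1/V₂) = 0.05295/(2.4213e-03 − 5.2466e-04) = 27.92 m.

28 m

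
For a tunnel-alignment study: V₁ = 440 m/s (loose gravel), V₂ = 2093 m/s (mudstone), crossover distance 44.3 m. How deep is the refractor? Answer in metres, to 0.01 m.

h = (x_cross/2)·√((V₂−V₁)/(V₂+V₁)).
(V₂−V₁)/(V₂+V₁) = (2093−440)/(2093+440) = 0.6526; √ = 0.8078.
h = (44.3/2)·0.8078 = 17.89 m.

17.89 m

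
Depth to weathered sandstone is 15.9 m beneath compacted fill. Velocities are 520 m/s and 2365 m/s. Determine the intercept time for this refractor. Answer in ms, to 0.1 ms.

θ_c = arcsin(V₁/V₂) = arcsin(520/2365) = 12.70°; cos θ_c = 0.9755.
tᵢ = 2h·cos θ_c / V₁ = 2·15.9·0.9755 / 520 = 0.05966 s.

59.7 ms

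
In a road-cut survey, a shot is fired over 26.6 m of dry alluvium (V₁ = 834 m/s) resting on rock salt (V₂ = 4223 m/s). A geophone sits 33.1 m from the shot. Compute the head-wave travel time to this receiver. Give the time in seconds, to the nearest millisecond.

t = x/V₂ + 2h·√(V₂²−V₁²)/(V₁V₂).
√(V₂²−V₁²) = √(4223²−834²) = 4139.8 m/s; delay term = 2·26.6·4139.8/(834·4223) = 0.06253 s.
t = 33.1/4223 + 0.06253 = 0.07037 s.

0.070 s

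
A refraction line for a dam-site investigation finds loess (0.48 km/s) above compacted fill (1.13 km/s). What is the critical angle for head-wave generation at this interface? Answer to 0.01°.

25.14°

At critical incidence the refracted ray runs along the interface (θ₂ = 90°), so sin θ_c = V₁/V₂.
θ_c = arcsin(0.48/1.13) = arcsin 0.4248 = 25.14°.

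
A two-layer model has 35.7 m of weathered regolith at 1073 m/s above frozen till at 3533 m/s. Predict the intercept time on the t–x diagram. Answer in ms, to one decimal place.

63.4 ms

θ_c = arcsin(V₁/V₂) = arcsin(1073/3533) = 17.68°; cos θ_c = 0.9528.
tᵢ = 2h·cos θ_c / V₁ = 2·35.7·0.9528 / 1073 = 0.06340 s.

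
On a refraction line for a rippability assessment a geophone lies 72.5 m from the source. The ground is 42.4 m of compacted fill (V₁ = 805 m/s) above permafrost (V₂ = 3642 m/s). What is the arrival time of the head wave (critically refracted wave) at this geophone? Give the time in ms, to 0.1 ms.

122.6 ms

θ_c = arcsin(V₁/V₂) = arcsin(805/3642) = 12.77°, cos θ_c = 0.9753.
Intercept time tᵢ = 2h cos θ_c / V₁ = 2·42.4·0.9753/805 = 0.10274 s.
t = x/V₂ + tᵢ = 72.5/3642 + 0.10274 = 0.12264 s.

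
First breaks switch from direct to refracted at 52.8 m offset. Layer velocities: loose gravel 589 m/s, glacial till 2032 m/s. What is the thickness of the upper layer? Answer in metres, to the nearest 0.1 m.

19.6 m

h = (x_cross/2)·√((V₂−V₁)/(V₂+V₁)).
(V₂−V₁)/(V₂+V₁) = (2032−589)/(2032+589) = 0.5506; √ = 0.7420.
h = (52.8/2)·0.7420 = 19.59 m.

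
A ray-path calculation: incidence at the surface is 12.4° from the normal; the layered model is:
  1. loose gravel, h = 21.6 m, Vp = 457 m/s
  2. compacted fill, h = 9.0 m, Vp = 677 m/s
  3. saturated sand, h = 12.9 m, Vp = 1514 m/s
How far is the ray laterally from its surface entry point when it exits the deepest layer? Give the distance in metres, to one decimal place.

Apply Snell's law at each interface; in layer i the horizontal offset is hᵢ·tan θᵢ.
Layer 1: θ = 12.40°; offset = 21.6·tan 12.40° = 4.749 m.
Layer 2: sin θ = 677·sin 12.4°/457 = 0.3181, θ = 18.55°; offset = 9.0·tan 18.55° = 3.020 m.
Layer 3: sin θ = 1514·sin 12.4°/457 = 0.7114, θ = 45.35°; offset = 12.9·tan 45.35° = 13.058 m.
Summing the layer offsets gives 20.827 m.

20.8 m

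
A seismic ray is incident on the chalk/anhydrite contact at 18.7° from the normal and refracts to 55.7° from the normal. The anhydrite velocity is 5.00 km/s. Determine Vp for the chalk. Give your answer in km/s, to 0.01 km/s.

Snell's law: sin 18.7°/V₁ = sin 55.7°/V₂.
V₁ = V₂·sin 18.7°/sin 55.7° = 5.00 × 0.3881 = 1.94 km/s.

1.94 km/s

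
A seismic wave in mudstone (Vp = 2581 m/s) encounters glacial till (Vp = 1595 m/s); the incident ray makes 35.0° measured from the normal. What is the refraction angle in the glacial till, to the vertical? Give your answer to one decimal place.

20.8°

Snell's law: sin θ₂ = (V₂/V₁)·sin θ₁ = (1595/2581)·sin 35.0° = 0.3545.
θ₂ = sin⁻¹(0.3545) = 20.76° (from vertical).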